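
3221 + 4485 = 7706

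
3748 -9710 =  - 5962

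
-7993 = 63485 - 71478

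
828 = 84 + 744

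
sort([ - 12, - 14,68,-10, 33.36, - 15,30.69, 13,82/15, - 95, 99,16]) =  [-95, - 15,-14,-12,-10, 82/15 , 13, 16, 30.69, 33.36 , 68,99] 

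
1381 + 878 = 2259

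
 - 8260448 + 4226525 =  - 4033923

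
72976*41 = 2992016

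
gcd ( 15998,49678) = 842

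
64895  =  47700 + 17195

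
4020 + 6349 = 10369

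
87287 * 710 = 61973770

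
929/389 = 929/389 = 2.39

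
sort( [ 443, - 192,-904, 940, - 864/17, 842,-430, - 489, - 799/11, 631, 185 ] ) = [ - 904, - 489, - 430,- 192, - 799/11, - 864/17,185, 443 , 631, 842, 940]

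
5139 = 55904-50765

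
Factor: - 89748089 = -317^1*283117^1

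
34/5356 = 17/2678 = 0.01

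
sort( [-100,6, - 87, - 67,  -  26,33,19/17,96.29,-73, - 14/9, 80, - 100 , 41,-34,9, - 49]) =[-100, - 100,-87,-73,-67,-49,-34, - 26, - 14/9, 19/17, 6, 9,33 , 41,80, 96.29 ] 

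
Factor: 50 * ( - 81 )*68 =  -275400= -2^3*3^4*5^2*17^1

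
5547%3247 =2300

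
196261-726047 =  - 529786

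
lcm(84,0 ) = 0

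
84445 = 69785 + 14660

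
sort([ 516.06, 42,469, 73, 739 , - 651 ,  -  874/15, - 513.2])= [ - 651,  -  513.2,-874/15,  42, 73,469, 516.06, 739 ] 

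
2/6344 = 1/3172 = 0.00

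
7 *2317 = 16219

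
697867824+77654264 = 775522088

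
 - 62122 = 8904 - 71026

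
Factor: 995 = 5^1*199^1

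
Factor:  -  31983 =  - 3^1*7^1*1523^1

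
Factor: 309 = 3^1 * 103^1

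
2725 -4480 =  - 1755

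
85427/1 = 85427=85427.00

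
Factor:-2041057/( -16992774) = 2^ ( - 1)*3^( - 3)*31^( - 1) * 1019^1*2003^1*10151^ ( -1 ) 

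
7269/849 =8 + 159/283 = 8.56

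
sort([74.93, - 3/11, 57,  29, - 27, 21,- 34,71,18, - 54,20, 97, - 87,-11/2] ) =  [ - 87, - 54, - 34, - 27, - 11/2,  -  3/11,18,20,21, 29,57,71,74.93, 97 ] 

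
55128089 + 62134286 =117262375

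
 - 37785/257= -148 + 251/257 = - 147.02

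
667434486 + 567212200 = 1234646686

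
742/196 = 3 + 11/14 = 3.79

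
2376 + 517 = 2893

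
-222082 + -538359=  - 760441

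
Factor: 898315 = 5^1*11^1*16333^1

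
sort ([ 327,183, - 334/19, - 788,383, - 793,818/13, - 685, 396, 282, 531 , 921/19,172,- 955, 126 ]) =[ - 955, - 793 ,-788,-685, - 334/19,921/19 , 818/13, 126,  172,183 , 282,327, 383 , 396,531] 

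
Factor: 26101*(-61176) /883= -1596754776/883 = -  2^3*3^1  *  43^1*607^1*883^( - 1)*2549^1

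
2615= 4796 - 2181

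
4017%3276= 741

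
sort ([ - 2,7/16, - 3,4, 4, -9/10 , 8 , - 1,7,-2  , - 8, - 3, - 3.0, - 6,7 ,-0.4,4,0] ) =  [ - 8, - 6,-3, - 3,-3.0 , - 2 , - 2, - 1,  -  9/10, - 0.4, 0, 7/16,4,  4,4, 7,7,  8]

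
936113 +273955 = 1210068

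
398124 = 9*44236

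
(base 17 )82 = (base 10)138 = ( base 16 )8a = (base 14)9c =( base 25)5D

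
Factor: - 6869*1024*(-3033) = 2^10*3^2*337^1*6869^1=21333685248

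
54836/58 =945 + 13/29  =  945.45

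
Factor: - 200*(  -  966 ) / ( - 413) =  - 27600/59 = - 2^4*3^1 * 5^2 * 23^1*59^( - 1 )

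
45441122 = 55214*823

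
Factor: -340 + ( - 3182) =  - 3522 = - 2^1 *3^1*587^1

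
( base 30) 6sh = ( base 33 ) 5ok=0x1871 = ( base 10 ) 6257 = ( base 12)3755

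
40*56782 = 2271280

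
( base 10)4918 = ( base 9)6664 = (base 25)7LI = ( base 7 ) 20224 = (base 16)1336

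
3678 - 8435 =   -  4757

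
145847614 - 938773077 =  - 792925463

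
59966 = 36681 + 23285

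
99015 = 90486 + 8529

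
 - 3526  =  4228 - 7754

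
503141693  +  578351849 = 1081493542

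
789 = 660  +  129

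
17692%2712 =1420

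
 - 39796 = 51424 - 91220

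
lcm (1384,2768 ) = 2768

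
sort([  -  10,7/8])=[ - 10,7/8 ]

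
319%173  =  146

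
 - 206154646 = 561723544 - 767878190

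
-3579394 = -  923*3878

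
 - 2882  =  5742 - 8624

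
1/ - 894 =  - 1/894 = -0.00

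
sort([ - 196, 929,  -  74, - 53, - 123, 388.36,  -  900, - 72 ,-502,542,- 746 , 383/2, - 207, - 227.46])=[ - 900, - 746, - 502, - 227.46, - 207, - 196,-123 ,-74, - 72,-53,383/2,388.36, 542, 929] 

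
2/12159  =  2/12159 =0.00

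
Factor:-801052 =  -2^2* 7^2*61^1*67^1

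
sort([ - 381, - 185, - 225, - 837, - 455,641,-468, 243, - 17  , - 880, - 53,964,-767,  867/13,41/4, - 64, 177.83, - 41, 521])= [-880,-837 , - 767, - 468,-455,  -  381, - 225, - 185, - 64, - 53, - 41, - 17, 41/4, 867/13, 177.83,243, 521,641,964] 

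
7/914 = 7/914= 0.01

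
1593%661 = 271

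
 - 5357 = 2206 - 7563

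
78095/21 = 78095/21 = 3718.81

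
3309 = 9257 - 5948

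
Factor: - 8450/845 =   -  2^1*5^1 = - 10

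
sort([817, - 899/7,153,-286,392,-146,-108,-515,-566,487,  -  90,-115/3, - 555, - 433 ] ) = [  -  566,  -  555, - 515 , - 433, - 286, - 146, - 899/7,-108,-90 , - 115/3, 153, 392,  487, 817]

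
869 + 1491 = 2360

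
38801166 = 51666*751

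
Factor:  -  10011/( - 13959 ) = 3^(-2 )*11^( - 1) * 71^1= 71/99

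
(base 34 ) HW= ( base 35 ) HF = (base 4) 21202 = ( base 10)610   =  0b1001100010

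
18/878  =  9/439=0.02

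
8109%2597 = 318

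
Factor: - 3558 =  - 2^1*3^1*593^1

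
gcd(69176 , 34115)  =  1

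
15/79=15/79 = 0.19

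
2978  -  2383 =595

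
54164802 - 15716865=38447937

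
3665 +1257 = 4922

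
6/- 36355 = - 6/36355  =  - 0.00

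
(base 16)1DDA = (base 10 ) 7642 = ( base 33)70J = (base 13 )362B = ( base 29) 92f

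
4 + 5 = 9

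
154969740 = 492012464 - 337042724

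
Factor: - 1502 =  - 2^1*751^1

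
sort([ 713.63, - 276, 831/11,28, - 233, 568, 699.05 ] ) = [-276, - 233,28, 831/11,568, 699.05,713.63] 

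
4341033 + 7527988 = 11869021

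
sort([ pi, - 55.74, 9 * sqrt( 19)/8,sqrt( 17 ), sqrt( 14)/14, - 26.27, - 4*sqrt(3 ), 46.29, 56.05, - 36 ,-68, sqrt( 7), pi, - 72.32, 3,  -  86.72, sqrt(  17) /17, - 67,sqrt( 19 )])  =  [ - 86.72 ,-72.32, - 68, - 67,-55.74, - 36, - 26.27, - 4 * sqrt ( 3), sqrt(17) /17,sqrt(14) /14, sqrt ( 7),3,pi,pi, sqrt(17), sqrt(19), 9*sqrt (19)/8,46.29, 56.05 ]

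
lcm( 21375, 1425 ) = 21375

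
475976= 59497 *8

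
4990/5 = 998= 998.00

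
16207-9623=6584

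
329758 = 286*1153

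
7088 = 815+6273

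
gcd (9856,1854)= 2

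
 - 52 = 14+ - 66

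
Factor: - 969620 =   -  2^2*5^1*48481^1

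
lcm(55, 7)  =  385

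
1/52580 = 1/52580=0.00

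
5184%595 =424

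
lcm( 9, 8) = 72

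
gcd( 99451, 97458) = 1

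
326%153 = 20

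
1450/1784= 725/892= 0.81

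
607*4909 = 2979763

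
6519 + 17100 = 23619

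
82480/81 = 82480/81= 1018.27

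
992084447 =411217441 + 580867006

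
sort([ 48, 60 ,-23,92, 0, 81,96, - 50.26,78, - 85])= [-85, - 50.26 , - 23,0, 48, 60,78,81  ,  92, 96 ]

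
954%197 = 166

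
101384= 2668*38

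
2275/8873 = 2275/8873 = 0.26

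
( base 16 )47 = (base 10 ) 71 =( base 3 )2122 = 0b1000111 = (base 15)4B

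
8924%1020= 764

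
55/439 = 55/439=0.13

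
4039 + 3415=7454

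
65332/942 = 69 + 167/471= 69.35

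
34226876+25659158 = 59886034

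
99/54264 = 33/18088 =0.00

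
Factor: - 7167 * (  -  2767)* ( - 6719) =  - 3^1* 2389^1* 2767^1*6719^1 = - 133245086991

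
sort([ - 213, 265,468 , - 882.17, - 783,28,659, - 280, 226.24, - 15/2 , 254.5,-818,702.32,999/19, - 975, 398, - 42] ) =[ - 975, - 882.17, - 818, - 783, - 280, - 213,-42,-15/2,28, 999/19,  226.24 , 254.5, 265,398,468,659,702.32] 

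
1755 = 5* 351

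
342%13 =4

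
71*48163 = 3419573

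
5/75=1/15 =0.07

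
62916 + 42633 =105549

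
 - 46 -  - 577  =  531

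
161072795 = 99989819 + 61082976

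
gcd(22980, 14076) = 12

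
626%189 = 59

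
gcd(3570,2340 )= 30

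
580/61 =9 + 31/61 = 9.51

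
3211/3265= 3211/3265  =  0.98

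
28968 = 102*284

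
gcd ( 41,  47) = 1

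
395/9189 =395/9189 = 0.04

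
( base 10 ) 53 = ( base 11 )49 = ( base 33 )1k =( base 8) 65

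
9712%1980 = 1792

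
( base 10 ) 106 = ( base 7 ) 211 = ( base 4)1222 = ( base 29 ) 3j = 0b1101010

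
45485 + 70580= 116065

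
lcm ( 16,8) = 16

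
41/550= 41/550  =  0.07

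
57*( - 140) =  - 7980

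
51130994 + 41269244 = 92400238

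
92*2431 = 223652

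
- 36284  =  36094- 72378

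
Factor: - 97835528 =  - 2^3 * 7^1*1747063^1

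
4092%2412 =1680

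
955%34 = 3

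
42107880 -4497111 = 37610769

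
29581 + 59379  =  88960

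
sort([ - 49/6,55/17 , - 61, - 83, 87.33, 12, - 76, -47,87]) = [ - 83, - 76, - 61,-47  , - 49/6, 55/17,  12 , 87,87.33 ]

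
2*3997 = 7994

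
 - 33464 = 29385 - 62849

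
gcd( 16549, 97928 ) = 1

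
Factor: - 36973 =-36973^1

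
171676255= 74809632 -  - 96866623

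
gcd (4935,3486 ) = 21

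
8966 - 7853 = 1113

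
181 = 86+95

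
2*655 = 1310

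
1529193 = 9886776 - 8357583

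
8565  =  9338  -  773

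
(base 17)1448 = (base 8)14001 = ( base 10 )6145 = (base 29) 78Q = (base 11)4687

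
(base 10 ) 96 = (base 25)3L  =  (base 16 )60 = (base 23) 44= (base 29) 39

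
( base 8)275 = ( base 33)5o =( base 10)189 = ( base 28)6L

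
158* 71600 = 11312800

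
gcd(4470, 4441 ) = 1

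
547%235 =77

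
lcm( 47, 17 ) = 799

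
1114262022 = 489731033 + 624530989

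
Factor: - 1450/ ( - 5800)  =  1/4  =  2^(- 2)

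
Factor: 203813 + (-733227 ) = - 529414 = -  2^1 * 17^1 * 23^1*677^1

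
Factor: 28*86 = 2^3*7^1*43^1= 2408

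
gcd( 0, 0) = 0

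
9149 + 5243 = 14392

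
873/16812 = 97/1868= 0.05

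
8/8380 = 2/2095 = 0.00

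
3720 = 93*40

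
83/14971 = 83/14971=0.01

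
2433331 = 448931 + 1984400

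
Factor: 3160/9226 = 1580/4613 = 2^2*5^1*7^( - 1 )*79^1*659^( - 1)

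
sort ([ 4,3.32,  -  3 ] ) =[- 3 , 3.32,  4 ]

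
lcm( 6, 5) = 30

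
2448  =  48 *51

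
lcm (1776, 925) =44400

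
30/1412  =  15/706= 0.02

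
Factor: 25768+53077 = 78845  =  5^1*13^1*1213^1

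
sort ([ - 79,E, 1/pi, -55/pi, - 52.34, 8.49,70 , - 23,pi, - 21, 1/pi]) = [ - 79, - 52.34, - 23, - 21, - 55/pi,1/pi,1/pi, E, pi,  8.49, 70 ] 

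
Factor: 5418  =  2^1*3^2* 7^1*43^1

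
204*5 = 1020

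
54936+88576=143512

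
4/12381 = 4/12381 = 0.00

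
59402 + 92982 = 152384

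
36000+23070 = 59070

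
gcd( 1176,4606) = 98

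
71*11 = 781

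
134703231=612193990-477490759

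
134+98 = 232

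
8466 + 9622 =18088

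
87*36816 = 3202992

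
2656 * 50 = 132800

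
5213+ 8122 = 13335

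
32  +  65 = 97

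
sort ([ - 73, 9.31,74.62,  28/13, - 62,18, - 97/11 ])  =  [ - 73, - 62, - 97/11, 28/13,9.31,18, 74.62 ] 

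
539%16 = 11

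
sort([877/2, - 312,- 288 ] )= [ - 312, - 288, 877/2 ]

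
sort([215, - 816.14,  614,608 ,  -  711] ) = [ - 816.14, - 711,215,608,614]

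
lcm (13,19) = 247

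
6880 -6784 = 96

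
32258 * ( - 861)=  -27774138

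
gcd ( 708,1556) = 4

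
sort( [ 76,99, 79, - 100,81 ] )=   [  -  100, 76,79, 81,  99] 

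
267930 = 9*29770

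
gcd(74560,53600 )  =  160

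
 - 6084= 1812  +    -  7896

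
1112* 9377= 10427224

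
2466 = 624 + 1842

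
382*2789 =1065398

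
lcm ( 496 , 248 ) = 496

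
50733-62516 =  - 11783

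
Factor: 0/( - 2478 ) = 0^1 = 0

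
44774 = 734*61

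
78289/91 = 78289/91= 860.32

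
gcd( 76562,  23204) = 2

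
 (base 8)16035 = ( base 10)7197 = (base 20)hjh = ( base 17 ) 17f6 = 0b1110000011101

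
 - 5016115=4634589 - 9650704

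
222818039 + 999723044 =1222541083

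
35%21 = 14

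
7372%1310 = 822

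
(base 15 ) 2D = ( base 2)101011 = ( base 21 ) 21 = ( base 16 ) 2B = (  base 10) 43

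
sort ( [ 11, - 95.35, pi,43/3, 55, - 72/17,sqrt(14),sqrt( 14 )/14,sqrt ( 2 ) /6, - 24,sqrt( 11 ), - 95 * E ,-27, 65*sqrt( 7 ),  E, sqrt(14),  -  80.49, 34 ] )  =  [ - 95* E, - 95.35, - 80.49, -27, - 24, - 72/17, sqrt( 2)/6,sqrt( 14) /14,E,pi,sqrt( 11 ),sqrt(14), sqrt(14), 11,43/3,34, 55, 65 * sqrt( 7) ]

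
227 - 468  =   - 241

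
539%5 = 4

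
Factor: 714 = 2^1*3^1*7^1*17^1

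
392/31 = 392/31 = 12.65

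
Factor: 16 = 2^4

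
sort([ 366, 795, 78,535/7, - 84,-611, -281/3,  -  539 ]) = [  -  611,-539,  -  281/3,  -  84, 535/7, 78, 366,795 ]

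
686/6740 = 343/3370 = 0.10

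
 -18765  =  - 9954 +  - 8811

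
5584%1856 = 16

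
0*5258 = 0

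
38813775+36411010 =75224785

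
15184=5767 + 9417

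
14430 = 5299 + 9131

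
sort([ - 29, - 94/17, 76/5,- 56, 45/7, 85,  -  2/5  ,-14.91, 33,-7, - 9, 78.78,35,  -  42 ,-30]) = [-56,  -  42,-30,- 29,-14.91,  -  9,  -  7,  -  94/17, - 2/5 , 45/7, 76/5, 33, 35, 78.78, 85]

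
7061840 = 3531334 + 3530506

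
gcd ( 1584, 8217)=99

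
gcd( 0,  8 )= 8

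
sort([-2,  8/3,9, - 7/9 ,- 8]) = [ - 8 , -2, - 7/9,8/3,9 ]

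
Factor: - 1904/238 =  - 8 = - 2^3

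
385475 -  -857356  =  1242831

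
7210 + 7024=14234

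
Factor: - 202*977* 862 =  - 170119148  =  - 2^2*101^1*431^1*977^1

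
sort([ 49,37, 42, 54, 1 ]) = [ 1, 37, 42, 49,54 ] 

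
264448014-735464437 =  - 471016423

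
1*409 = 409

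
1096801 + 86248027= 87344828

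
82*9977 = 818114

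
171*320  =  54720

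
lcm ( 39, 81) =1053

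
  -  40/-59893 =40/59893  =  0.00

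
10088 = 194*52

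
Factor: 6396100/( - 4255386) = -2^1 * 3^( - 1)*5^2 * 167^1*383^1*709231^( - 1)= -3198050/2127693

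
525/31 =525/31 = 16.94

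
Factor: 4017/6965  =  3^1*5^ (- 1 )*7^(  -  1) * 13^1*103^1*199^( - 1)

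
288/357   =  96/119 = 0.81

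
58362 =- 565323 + 623685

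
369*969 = 357561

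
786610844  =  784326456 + 2284388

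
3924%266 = 200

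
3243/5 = 648 + 3/5= 648.60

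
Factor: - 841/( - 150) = 2^( - 1 ) * 3^(-1 )*5^( - 2)*  29^2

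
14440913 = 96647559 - 82206646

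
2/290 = 1/145 = 0.01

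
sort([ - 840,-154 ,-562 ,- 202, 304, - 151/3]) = [ - 840, - 562, - 202, - 154 , - 151/3, 304]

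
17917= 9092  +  8825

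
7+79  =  86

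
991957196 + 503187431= 1495144627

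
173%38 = 21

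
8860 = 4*2215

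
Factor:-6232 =  -  2^3*19^1 * 41^1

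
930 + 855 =1785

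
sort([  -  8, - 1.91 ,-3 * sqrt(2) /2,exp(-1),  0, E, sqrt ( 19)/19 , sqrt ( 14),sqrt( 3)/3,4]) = [ - 8, -3*sqrt( 2)/2, - 1.91, 0,sqrt( 19)/19,exp ( - 1), sqrt( 3 ) /3, E, sqrt( 14 ), 4 ] 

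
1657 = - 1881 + 3538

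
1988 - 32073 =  - 30085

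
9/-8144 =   -  1  +  8135/8144  =  - 0.00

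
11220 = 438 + 10782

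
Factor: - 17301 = - 3^1*73^1*79^1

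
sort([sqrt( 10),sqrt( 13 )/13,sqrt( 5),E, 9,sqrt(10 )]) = [ sqrt( 13) /13, sqrt(5),  E,sqrt( 10 ),sqrt(10),9]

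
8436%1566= 606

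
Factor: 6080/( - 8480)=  - 38/53 = -2^1*19^1*53^( - 1)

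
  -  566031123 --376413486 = - 189617637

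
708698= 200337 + 508361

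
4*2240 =8960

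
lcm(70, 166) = 5810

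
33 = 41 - 8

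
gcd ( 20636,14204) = 268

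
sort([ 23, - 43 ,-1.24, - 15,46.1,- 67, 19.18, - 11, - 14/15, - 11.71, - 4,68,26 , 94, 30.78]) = [-67, - 43, - 15, - 11.71, - 11, - 4, - 1.24, - 14/15,  19.18,23, 26, 30.78,46.1,68,  94]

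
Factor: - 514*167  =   - 2^1*167^1*257^1 = - 85838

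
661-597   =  64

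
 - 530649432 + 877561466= 346912034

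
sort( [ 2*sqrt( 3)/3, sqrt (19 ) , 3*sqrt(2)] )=[ 2*sqrt( 3 )/3, 3*sqrt(2 ), sqrt (19) ]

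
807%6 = 3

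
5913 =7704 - 1791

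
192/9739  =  192/9739 = 0.02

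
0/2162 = 0 = 0.00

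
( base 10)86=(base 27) 35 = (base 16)56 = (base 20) 46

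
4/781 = 4/781= 0.01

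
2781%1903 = 878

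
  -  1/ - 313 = 1/313= 0.00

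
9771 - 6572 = 3199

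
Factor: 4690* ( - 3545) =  - 2^1 * 5^2 * 7^1 * 67^1 * 709^1 =- 16626050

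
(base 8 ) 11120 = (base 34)41U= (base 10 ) 4688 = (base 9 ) 6378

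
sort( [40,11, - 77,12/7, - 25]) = [-77 ,-25, 12/7, 11, 40 ] 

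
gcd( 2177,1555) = 311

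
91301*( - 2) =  - 182602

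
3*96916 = 290748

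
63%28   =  7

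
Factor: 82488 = 2^3*3^1*7^1*491^1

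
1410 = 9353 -7943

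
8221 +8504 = 16725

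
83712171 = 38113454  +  45598717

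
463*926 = 428738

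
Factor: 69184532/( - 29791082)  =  -2^1*353^( - 1) *523^1 * 33071^1*42197^( -1) = - 34592266/14895541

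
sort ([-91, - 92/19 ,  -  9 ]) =[ - 91, - 9, - 92/19]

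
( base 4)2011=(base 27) 4p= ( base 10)133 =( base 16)85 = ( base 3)11221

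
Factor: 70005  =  3^1*5^1*13^1 * 359^1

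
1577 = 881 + 696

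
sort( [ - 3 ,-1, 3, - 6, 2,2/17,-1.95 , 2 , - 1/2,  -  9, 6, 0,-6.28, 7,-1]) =[ - 9,  -  6.28, - 6,-3,-1.95, - 1, - 1,-1/2, 0, 2/17, 2,2,  3, 6, 7 ]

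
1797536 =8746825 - 6949289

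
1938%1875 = 63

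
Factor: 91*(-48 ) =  -2^4*3^1 *7^1*13^1 = -4368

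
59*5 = 295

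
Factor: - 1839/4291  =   - 3/7 =- 3^1*7^( - 1)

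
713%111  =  47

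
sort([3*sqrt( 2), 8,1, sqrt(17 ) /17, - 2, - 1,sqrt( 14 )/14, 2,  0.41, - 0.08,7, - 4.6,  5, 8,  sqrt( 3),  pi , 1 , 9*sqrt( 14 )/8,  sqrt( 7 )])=[ - 4.6, - 2,- 1, - 0.08,sqrt( 17) /17 , sqrt( 14)/14,0.41,  1,1 , sqrt(3 ), 2, sqrt(7),pi,9 * sqrt(14 )/8, 3*sqrt(2) , 5,7, 8, 8 ]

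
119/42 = 2 + 5/6  =  2.83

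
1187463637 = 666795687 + 520667950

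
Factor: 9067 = 9067^1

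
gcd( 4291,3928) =1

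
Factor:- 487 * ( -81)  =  3^4 *487^1 = 39447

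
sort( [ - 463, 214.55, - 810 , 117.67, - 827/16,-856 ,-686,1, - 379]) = [ - 856 , - 810,-686, - 463,-379,- 827/16,1,117.67,214.55]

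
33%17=16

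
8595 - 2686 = 5909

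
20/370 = 2/37 = 0.05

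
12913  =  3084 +9829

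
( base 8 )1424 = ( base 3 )1002012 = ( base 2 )1100010100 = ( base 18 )27E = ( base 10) 788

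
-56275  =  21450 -77725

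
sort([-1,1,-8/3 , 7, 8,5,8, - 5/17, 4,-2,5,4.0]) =[-8/3 , - 2 , - 1,- 5/17,1,4,  4.0,5,5, 7,8,8] 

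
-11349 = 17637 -28986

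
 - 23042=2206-25248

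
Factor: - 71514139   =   - 311^1*229949^1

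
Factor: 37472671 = 37472671^1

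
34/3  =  11 + 1/3 = 11.33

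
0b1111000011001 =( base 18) 15E1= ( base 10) 7705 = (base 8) 17031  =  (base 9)11511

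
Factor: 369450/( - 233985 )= - 2^1*3^1*5^1*19^ ( - 1)= - 30/19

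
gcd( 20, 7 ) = 1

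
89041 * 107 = 9527387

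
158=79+79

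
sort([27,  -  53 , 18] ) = [  -  53, 18,27 ] 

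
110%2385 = 110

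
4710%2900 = 1810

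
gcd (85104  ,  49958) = 2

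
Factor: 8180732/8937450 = 4090366/4468725 = 2^1* 3^ ( - 2) * 5^( - 2 )*7^1*23^1*12703^1*19861^( - 1)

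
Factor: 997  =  997^1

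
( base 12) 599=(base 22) 1g1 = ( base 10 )837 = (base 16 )345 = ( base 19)261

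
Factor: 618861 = 3^1  *23^1*8969^1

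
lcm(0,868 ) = 0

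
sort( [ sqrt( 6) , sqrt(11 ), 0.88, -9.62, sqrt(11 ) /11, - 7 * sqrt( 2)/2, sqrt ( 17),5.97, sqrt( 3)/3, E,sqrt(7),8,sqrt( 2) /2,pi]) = [ - 9.62, - 7*sqrt( 2)/2, sqrt (11)/11, sqrt(3) /3,sqrt(2) /2, 0.88 , sqrt(6), sqrt( 7 ), E, pi, sqrt(11) , sqrt (17 ), 5.97,8 ]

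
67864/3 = 22621 + 1/3 = 22621.33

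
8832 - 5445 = 3387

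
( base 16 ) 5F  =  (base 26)3h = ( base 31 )32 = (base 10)95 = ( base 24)3N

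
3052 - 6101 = - 3049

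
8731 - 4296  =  4435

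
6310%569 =51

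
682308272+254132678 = 936440950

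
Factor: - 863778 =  - 2^1 * 3^1* 19^1*7577^1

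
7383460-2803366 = 4580094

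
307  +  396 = 703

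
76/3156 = 19/789= 0.02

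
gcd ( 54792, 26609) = 1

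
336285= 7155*47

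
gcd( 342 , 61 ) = 1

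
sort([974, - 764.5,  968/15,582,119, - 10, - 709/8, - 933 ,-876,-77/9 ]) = [ - 933, - 876, - 764.5, - 709/8, - 10, - 77/9, 968/15, 119,582, 974]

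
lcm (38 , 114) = 114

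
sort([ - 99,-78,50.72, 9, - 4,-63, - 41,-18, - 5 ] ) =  [ -99,-78,-63, - 41, - 18,-5, - 4,9,50.72] 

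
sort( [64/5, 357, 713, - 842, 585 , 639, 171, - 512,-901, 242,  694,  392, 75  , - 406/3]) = [ - 901, - 842, - 512, - 406/3  ,  64/5, 75,171, 242 , 357, 392, 585, 639, 694,  713]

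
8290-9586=-1296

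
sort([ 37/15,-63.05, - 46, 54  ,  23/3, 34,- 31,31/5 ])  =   [ - 63.05,  -  46, - 31,37/15, 31/5,23/3, 34,  54]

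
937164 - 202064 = 735100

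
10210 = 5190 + 5020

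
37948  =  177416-139468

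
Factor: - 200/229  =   - 2^3*5^2*229^(- 1 )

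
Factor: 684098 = 2^1*342049^1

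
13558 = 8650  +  4908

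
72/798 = 12/133 = 0.09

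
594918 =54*11017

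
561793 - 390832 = 170961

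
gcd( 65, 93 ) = 1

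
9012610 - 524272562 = -515259952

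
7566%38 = 4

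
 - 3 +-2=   -5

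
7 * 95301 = 667107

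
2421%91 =55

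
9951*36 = 358236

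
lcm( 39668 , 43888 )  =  2062736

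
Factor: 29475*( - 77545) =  - 2285638875 = -3^2*5^3*13^1* 131^1*1193^1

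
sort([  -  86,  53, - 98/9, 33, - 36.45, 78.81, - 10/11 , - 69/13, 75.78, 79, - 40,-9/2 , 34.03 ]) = [ - 86, - 40 , - 36.45, - 98/9, - 69/13, - 9/2,-10/11,33, 34.03, 53 , 75.78, 78.81, 79 ]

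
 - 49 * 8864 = - 434336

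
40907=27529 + 13378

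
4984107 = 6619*753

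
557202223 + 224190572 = 781392795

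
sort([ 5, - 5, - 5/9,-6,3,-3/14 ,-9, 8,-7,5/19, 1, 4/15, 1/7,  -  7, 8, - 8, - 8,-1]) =[ - 9, -8, - 8, - 7, -7, - 6, - 5, - 1, - 5/9, - 3/14,1/7, 5/19, 4/15,1, 3, 5, 8,8 ]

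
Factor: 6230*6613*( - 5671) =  - 2^1*5^1*7^1*17^1*53^1*89^1*107^1*389^1=-233639472290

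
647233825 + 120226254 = 767460079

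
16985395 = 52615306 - 35629911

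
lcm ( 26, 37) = 962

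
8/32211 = 8/32211 = 0.00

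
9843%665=533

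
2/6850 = 1/3425 = 0.00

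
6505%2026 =427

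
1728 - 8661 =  - 6933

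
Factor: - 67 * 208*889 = -2^4 * 7^1*13^1*67^1*127^1 = - 12389104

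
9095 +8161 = 17256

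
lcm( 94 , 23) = 2162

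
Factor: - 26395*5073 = - 133901835 = - 3^1*5^1*19^1* 89^1*5279^1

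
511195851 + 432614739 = 943810590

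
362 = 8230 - 7868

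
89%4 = 1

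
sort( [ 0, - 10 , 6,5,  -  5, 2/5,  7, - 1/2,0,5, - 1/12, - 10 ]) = [ - 10, - 10,  -  5, - 1/2, - 1/12,0, 0 , 2/5 , 5, 5, 6 , 7 ]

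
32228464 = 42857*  752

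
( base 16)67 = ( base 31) 3A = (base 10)103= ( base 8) 147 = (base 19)58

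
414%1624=414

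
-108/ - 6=18 + 0/1 = 18.00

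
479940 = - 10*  ( - 47994) 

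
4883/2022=2 + 839/2022 = 2.41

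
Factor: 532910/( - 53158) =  - 38065/3797 = - 5^1 * 23^1 * 331^1*3797^( - 1 )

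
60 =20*3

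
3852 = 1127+2725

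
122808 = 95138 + 27670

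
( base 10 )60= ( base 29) 22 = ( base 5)220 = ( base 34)1q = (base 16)3c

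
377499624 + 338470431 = 715970055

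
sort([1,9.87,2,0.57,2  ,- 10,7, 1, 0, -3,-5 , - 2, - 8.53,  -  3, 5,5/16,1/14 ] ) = [ - 10, -8.53, - 5, - 3, - 3 ,  -  2,0, 1/14,5/16,0.57,  1,1, 2,2,5,7,9.87]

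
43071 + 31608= 74679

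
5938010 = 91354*65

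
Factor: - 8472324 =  - 2^2*3^1 * 7^1*17^2*349^1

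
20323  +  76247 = 96570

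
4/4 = 1 =1.00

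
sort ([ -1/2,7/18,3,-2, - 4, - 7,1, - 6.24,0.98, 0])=[  -  7, - 6.24, - 4, - 2 , - 1/2,0,7/18,  0.98, 1, 3 ] 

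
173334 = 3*57778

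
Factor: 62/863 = 2^1*31^1*863^( - 1)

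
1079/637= 1 + 34/49=1.69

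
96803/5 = 19360 + 3/5 = 19360.60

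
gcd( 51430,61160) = 1390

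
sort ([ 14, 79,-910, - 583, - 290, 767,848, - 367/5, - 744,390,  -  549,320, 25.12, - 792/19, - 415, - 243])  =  [ - 910, - 744, - 583,  -  549,-415,-290, - 243, - 367/5,  -  792/19,14, 25.12, 79, 320,390, 767,848] 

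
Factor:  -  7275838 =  - 2^1*101^1*181^1*199^1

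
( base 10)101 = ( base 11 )92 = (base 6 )245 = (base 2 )1100101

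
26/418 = 13/209  =  0.06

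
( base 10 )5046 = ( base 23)9C9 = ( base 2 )1001110110110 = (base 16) 13B6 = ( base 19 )DIB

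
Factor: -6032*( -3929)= 23699728 = 2^4*13^1*29^1*3929^1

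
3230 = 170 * 19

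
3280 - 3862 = - 582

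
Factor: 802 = 2^1*401^1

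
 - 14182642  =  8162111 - 22344753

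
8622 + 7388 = 16010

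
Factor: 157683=3^1*52561^1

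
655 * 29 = 18995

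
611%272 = 67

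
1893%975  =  918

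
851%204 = 35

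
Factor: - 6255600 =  - 2^4*3^1*5^2*13^1*401^1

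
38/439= 38/439=0.09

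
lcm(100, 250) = 500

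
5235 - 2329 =2906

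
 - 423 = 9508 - 9931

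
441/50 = 441/50 = 8.82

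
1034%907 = 127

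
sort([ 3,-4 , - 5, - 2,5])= [ - 5,-4, - 2,3,5]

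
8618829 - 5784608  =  2834221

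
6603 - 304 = 6299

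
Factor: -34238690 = - 2^1*5^1*37^2*41^1*61^1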